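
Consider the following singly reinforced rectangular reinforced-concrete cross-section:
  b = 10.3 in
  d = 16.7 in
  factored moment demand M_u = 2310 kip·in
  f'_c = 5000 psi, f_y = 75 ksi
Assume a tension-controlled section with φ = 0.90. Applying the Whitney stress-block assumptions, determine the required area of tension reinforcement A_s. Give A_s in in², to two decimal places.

A_s ≈ 2.33 in²

M_n = M_u/φ = 2310/0.90 = 2566.67 kip·in.
From M_n = 0.85 f'_c a b (d − a/2):
a = d − √(d² − 2M_n/(0.85 f'_c b)) = 16.7 − √(16.7² − 2 × 2566.67/(0.85 × 5 × 10.3)) = 3.987 in.
A_s = 0.85 f'_c a b / f_y = 0.85 × 5 × 3.987 × 10.3 / 75 = 2.327 in².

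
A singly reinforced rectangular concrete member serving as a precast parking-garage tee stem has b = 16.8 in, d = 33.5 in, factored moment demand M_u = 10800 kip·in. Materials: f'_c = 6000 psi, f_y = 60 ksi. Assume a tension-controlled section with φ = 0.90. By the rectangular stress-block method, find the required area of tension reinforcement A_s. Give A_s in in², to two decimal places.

A_s ≈ 6.40 in²

M_n = M_u/φ = 10800/0.90 = 12000 kip·in.
From M_n = 0.85 f'_c a b (d − a/2):
a = d − √(d² − 2M_n/(0.85 f'_c b)) = 33.5 − √(33.5² − 2 × 12000/(0.85 × 6 × 16.8)) = 4.480 in.
A_s = 0.85 f'_c a b / f_y = 0.85 × 6 × 4.480 × 16.8 / 60 = 6.397 in².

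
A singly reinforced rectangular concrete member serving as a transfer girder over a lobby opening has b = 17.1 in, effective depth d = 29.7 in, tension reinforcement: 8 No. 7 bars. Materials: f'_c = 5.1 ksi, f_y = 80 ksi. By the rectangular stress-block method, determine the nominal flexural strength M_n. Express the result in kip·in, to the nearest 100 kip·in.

M_n ≈ 10400 kip·in

A_s = 8 × 0.6 = 4.8 in².
T = A_s f_y = 4.8 × 80 = 384 kips.
a = T/(0.85 f'_c b) = 384/(0.85 × 5.1 × 17.1) = 5.180 in.
M_n = T(d − a/2) = 384 × (29.7 − 2.59) = 10410.2 kip·in.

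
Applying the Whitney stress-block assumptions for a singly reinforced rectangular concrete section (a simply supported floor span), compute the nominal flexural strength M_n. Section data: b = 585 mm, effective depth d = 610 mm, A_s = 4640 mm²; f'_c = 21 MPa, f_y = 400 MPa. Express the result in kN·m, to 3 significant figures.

T = A_s f_y = 4640 × 400 = 1856000 N = 1856 kN.
From C = T: a = T/(0.85 f'_c b) = 1856000/(0.85 × 21 × 585) = 177.74 mm.
M_n = T(d − a/2) = 1856 kN × (610 − 88.87) mm = 967.22 kN·m.

M_n ≈ 967 kN·m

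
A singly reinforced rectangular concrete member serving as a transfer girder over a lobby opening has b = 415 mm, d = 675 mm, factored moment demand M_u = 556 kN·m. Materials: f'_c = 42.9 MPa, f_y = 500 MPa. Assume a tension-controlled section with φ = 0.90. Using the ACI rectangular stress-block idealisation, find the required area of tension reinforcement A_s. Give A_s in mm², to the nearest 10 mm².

M_n = M_u/φ = 556/0.90 = 617.778 kN·m.
With M_n = 0.85 f'_c a b (d − a/2), solve the quadratic for a:
a = d − √(d² − 2M_n/(0.85 f'_c b)) = 675 − √(675² − 2 × 617.778×10⁶/(0.85 × 42.9 × 415)) = 63.46 mm.
A_s = 0.85 f'_c a b / f_y = 0.85 × 42.9 × 63.46 × 415 / 500 = 1920.7 mm².

A_s ≈ 1920 mm²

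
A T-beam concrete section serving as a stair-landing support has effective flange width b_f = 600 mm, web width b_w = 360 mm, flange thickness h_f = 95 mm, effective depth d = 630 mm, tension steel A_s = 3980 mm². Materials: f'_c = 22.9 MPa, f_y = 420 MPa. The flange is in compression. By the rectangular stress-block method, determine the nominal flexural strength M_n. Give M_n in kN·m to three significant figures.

M_n ≈ 924 kN·m

Tension: T = A_s f_y = 3980 × 420 = 1671600 N.
Try a within the flange: a = T/(0.85 f'_c b_f) = 1671600/(0.85 × 22.9 × 600) = 143.13 mm.
a = 143.13 > h_f = 95 mm: the block extends into the web. Split into flange-overhang and web parts.
C_f = 0.85 f'_c (b_f − b_w) h_f = 0.85 × 22.9 × (600 − 360) × 95 = 443802 N.
Remaining web compression depth: a_w = (T − C_f)/(0.85 f'_c b_w) = (1671600 − 443802)/(0.85 × 22.9 × 360) = 175.21 mm.
M_n = C_f(d − h_f/2) + (T − C_f)(d − a_w/2) = 443802 × (630 − 47.5) + 1227798 × (630 − 87.605) = 258.51 + 665.95 = 924.46 × 10⁶ N·mm.
M_n = 924.46 kN·m.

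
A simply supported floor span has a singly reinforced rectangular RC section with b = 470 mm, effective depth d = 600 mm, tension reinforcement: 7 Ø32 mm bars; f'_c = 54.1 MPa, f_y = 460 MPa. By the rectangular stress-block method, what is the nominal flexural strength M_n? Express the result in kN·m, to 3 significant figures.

M_n ≈ 1400 kN·m

A_s = 7 × 804 = 5628 mm².
T = A_s f_y = 5628 × 460 = 2588880 N = 2588.88 kN.
From C = T: a = T/(0.85 f'_c b) = 2588880/(0.85 × 54.1 × 470) = 119.78 mm.
M_n = T(d − a/2) = 2588.88 kN × (600 − 59.89) mm = 1398.28 kN·m.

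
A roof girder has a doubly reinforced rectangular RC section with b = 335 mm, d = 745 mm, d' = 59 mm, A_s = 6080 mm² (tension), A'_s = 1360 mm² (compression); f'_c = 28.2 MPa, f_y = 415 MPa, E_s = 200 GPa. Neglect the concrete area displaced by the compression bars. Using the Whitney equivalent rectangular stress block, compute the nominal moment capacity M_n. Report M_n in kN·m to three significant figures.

M_n ≈ 1610 kN·m

Assume both tension and compression steel yield.
Net tension couple steel: A_s − A'_s = 4720 mm².
a = (A_s − A'_s) f_y / (0.85 f'_c b) = 1958800/(0.85 × 28.2 × 335) = 243.94 mm.
c = a/β₁ = 243.94/0.849 = 287.33 mm; ε'_s = 0.003(c − d')/c = 0.0024 ≥ f_y/E_s = 0.0021, so compression steel does yield.
M_n = (A_s − A'_s) f_y (d − a/2) + A'_s f_y (d − d') = [1958800 × (745 − 121.97) + 564400 × (745 − 59)] × 10⁻⁶ = 1220.39 + 387.18 = 1607.57 kN·m.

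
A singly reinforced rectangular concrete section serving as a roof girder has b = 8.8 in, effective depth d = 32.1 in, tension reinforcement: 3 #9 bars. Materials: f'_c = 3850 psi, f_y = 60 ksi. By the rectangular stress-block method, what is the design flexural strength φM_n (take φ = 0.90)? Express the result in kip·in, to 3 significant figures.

A_s = 3 × 1 = 3 in².
T = A_s f_y = 3 × 60 = 180 kips.
a = T/(0.85 f'_c b) = 180/(0.85 × 3.85 × 8.8) = 6.250 in.
M_n = T(d − a/2) = 180 × (32.1 − 3.125) = 5215.5 kip·in.
φM_n = 0.90 × 5215.5 = 4694.0 kip·in.

φM_n ≈ 4690 kip·in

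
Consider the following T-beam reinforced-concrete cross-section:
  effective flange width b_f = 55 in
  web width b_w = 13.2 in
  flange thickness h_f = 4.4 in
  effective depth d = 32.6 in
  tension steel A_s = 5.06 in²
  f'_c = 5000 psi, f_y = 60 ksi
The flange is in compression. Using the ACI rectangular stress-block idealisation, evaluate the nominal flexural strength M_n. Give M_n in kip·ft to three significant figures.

Tension: T = A_s f_y = 5.06 × 60 = 303.6 kips.
Try a within the flange: a = T/(0.85 f'_c b_f) = 303.6/(0.85 × 5 × 55) = 1.299 in.
Since a = 1.299 ≤ h_f = 4.4 in, the stress block lies entirely in the flange; analyse as a rectangular beam of width b_f.
M_n = T(d − a/2) = 303.6 × (32.6 − 0.6495) = 9700.2 kip·in.
M_n = 9700.2/12 = 808.35 kip·ft.

M_n ≈ 808 kip·ft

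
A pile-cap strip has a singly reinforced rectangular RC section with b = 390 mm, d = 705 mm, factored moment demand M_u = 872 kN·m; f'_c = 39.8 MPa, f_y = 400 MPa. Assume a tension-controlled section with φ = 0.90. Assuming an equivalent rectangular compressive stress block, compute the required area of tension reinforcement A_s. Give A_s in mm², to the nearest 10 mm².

A_s ≈ 3740 mm²

M_n = M_u/φ = 872/0.90 = 968.889 kN·m.
With M_n = 0.85 f'_c a b (d − a/2), solve the quadratic for a:
a = d − √(d² − 2M_n/(0.85 f'_c b)) = 705 − √(705² − 2 × 968.889×10⁶/(0.85 × 39.8 × 390)) = 113.26 mm.
A_s = 0.85 f'_c a b / f_y = 0.85 × 39.8 × 113.26 × 390 / 400 = 3735.8 mm².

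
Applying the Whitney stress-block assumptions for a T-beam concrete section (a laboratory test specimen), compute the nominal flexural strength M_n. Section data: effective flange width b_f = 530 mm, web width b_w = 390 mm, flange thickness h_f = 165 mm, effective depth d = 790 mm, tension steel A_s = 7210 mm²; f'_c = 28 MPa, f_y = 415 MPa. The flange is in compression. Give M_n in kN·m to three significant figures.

M_n ≈ 2000 kN·m

Tension: T = A_s f_y = 7210 × 415 = 2992150 N.
Try a within the flange: a = T/(0.85 f'_c b_f) = 2992150/(0.85 × 28 × 530) = 237.21 mm.
a = 237.21 > h_f = 165 mm: the block extends into the web. Split into flange-overhang and web parts.
C_f = 0.85 f'_c (b_f − b_w) h_f = 0.85 × 28 × (530 − 390) × 165 = 549780 N.
Remaining web compression depth: a_w = (T − C_f)/(0.85 f'_c b_w) = (2992150 − 549780)/(0.85 × 28 × 390) = 263.13 mm.
M_n = C_f(d − h_f/2) + (T − C_f)(d − a_w/2) = 549780 × (790 − 82.5) + 2442370 × (790 − 131.565) = 388.97 + 1608.14 = 1997.11 × 10⁶ N·mm.
M_n = 1997.11 kN·m.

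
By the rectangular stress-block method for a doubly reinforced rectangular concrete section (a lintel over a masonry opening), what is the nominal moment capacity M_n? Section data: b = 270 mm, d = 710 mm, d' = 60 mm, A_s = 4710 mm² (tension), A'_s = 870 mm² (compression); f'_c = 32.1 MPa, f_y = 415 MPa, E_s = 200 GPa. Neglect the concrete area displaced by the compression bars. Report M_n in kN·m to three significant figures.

Assume both tension and compression steel yield.
Net tension couple steel: A_s − A'_s = 3840 mm².
a = (A_s − A'_s) f_y / (0.85 f'_c b) = 1593600/(0.85 × 32.1 × 270) = 216.32 mm.
c = a/β₁ = 216.32/0.821 = 263.48 mm; ε'_s = 0.003(c − d')/c = 0.0023 ≥ f_y/E_s = 0.0021, so compression steel does yield.
M_n = (A_s − A'_s) f_y (d − a/2) + A'_s f_y (d − d') = [1593600 × (710 − 108.16) + 361050 × (710 − 60)] × 10⁻⁶ = 959.09 + 234.68 = 1193.77 kN·m.

M_n ≈ 1190 kN·m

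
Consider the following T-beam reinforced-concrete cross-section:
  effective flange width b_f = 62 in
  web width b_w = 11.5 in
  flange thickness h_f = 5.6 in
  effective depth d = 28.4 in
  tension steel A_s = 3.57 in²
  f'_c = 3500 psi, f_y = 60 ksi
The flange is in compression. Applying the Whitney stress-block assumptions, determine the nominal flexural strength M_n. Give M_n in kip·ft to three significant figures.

Tension: T = A_s f_y = 3.57 × 60 = 214.2 kips.
Try a within the flange: a = T/(0.85 f'_c b_f) = 214.2/(0.85 × 3.5 × 62) = 1.161 in.
Since a = 1.161 ≤ h_f = 5.6 in, the stress block lies entirely in the flange; analyse as a rectangular beam of width b_f.
M_n = T(d − a/2) = 214.2 × (28.4 − 0.5805) = 5958.9 kip·in.
M_n = 5958.9/12 = 496.58 kip·ft.

M_n ≈ 497 kip·ft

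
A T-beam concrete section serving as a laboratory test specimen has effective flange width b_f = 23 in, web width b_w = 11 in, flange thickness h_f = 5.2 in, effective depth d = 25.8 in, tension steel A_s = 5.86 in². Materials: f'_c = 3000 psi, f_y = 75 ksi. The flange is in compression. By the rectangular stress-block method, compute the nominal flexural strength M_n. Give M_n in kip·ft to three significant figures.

Tension: T = A_s f_y = 5.86 × 75 = 439.5 kips.
Try a within the flange: a = T/(0.85 f'_c b_f) = 439.5/(0.85 × 3 × 23) = 7.494 in.
a = 7.494 > h_f = 5.2 in: the block extends into the web. Split into flange-overhang and web parts.
C_f = 0.85 f'_c (b_f − b_w) h_f = 0.85 × 3 × (23 − 11) × 5.2 = 159.1 kips.
Remaining web compression depth: a_w = (T − C_f)/(0.85 f'_c b_w) = (439.5 − 159.1)/(0.85 × 3 × 11) = 9.996 in.
M_n = C_f(d − h_f/2) + (T − C_f)(d − a_w/2) = 159.1 × (25.8 − 2.6) + 280.4 × (25.8 − 4.998) = 3691.1 + 5832.9 = 9524.0 kip·in.
M_n = 9524.0/12 = 793.67 kip·ft.

M_n ≈ 794 kip·ft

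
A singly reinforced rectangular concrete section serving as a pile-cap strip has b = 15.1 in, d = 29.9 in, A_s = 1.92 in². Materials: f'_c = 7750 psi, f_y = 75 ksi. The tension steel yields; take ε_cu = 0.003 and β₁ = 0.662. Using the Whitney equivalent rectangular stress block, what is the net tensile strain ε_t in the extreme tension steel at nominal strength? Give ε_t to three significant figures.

ε_t ≈ 0.0380

a = A_s f_y/(0.85 f'_c b) = 1.448 in.
β₁ = 0.662, so c = a/β₁ = 1.448/0.662 = 2.187 in.
From the linear strain diagram with ε_cu = 0.003: ε_t = 0.003 (d − c)/c = 0.003 × (29.9 − 2.187)/2.187 = 0.0380.
Since ε_t ≥ 0.005, the section is tension-controlled.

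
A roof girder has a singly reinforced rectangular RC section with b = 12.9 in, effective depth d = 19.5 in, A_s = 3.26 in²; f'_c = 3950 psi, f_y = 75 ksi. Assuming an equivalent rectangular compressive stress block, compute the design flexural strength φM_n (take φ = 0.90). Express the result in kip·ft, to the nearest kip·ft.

φM_n ≈ 306 kip·ft

T = A_s f_y = 3.26 × 75 = 244.5 kips.
a = T/(0.85 f'_c b) = 244.5/(0.85 × 3.95 × 12.9) = 5.645 in.
M_n = T(d − a/2) = 244.5 × (19.5 − 2.8225) = 4077.6 kip·in = 4077.6/12 = 339.80 kip·ft.
φM_n = 0.90 × 339.80 = 305.82 kip·ft.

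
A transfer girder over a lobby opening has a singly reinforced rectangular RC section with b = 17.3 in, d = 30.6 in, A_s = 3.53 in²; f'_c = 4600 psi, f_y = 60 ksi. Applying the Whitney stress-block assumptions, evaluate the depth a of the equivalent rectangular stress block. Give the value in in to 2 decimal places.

a ≈ 3.13 in

T = A_s f_y = 3.53 × 60 = 211.8 kips.
a = T/(0.85 f'_c b) = 211.8/(0.85 × 4.6 × 17.3) = 3.13 in.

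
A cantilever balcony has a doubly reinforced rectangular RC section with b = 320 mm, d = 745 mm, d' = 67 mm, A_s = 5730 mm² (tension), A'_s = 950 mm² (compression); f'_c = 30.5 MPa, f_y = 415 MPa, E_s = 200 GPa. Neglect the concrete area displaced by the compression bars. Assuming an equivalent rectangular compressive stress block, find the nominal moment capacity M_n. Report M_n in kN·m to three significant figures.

Assume both tension and compression steel yield.
Net tension couple steel: A_s − A'_s = 4780 mm².
a = (A_s − A'_s) f_y / (0.85 f'_c b) = 1983700/(0.85 × 30.5 × 320) = 239.12 mm.
c = a/β₁ = 239.12/0.832 = 287.40 mm; ε'_s = 0.003(c − d')/c = 0.0023 ≥ f_y/E_s = 0.0021, so compression steel does yield.
M_n = (A_s − A'_s) f_y (d − a/2) + A'_s f_y (d − d') = [1983700 × (745 − 119.56) + 394250 × (745 − 67)] × 10⁻⁶ = 1240.69 + 267.30 = 1507.99 kN·m.

M_n ≈ 1510 kN·m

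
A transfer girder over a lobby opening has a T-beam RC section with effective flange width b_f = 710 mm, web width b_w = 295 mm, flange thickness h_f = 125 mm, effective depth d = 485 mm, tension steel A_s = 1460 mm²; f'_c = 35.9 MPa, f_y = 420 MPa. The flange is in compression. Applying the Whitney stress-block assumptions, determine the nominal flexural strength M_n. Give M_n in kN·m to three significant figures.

Tension: T = A_s f_y = 1460 × 420 = 613200 N.
Try a within the flange: a = T/(0.85 f'_c b_f) = 613200/(0.85 × 35.9 × 710) = 28.30 mm.
Since a = 28.30 ≤ h_f = 125 mm, the stress block lies entirely in the flange; analyse as a rectangular beam of width b_f.
M_n = T(d − a/2) = 613200 × (485 − 14.15) = 288.73 × 10⁶ N·mm.
M_n = 288.73 kN·m.

M_n ≈ 289 kN·m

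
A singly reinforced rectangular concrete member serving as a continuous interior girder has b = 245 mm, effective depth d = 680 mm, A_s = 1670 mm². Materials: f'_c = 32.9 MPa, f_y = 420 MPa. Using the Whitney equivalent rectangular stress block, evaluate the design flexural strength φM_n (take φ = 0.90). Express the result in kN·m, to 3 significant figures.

T = A_s f_y = 1670 × 420 = 701400 N = 701.4 kN.
From C = T: a = T/(0.85 f'_c b) = 701400/(0.85 × 32.9 × 245) = 102.37 mm.
M_n = T(d − a/2) = 701.4 kN × (680 − 51.185) mm = 441.05 kN·m.
φM_n = 0.90 × 441.05 = 396.95 kN·m.

φM_n ≈ 397 kN·m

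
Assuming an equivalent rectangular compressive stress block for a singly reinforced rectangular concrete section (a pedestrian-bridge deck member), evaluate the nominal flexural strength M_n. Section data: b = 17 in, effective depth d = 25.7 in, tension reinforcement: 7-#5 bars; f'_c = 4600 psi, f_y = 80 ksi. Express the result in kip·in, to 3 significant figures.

A_s = 7 × 0.31 = 2.17 in².
T = A_s f_y = 2.17 × 80 = 173.6 kips.
a = T/(0.85 f'_c b) = 173.6/(0.85 × 4.6 × 17) = 2.612 in.
M_n = T(d − a/2) = 173.6 × (25.7 − 1.306) = 4234.8 kip·in.

M_n ≈ 4230 kip·in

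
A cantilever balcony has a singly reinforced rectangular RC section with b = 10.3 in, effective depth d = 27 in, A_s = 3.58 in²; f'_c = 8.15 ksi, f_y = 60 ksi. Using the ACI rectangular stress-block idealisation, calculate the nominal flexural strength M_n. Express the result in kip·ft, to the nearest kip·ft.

T = A_s f_y = 3.58 × 60 = 214.8 kips.
a = T/(0.85 f'_c b) = 214.8/(0.85 × 8.15 × 10.3) = 3.010 in.
M_n = T(d − a/2) = 214.8 × (27 − 1.505) = 5476.3 kip·in = 5476.3/12 = 456.36 kip·ft.

M_n ≈ 456 kip·ft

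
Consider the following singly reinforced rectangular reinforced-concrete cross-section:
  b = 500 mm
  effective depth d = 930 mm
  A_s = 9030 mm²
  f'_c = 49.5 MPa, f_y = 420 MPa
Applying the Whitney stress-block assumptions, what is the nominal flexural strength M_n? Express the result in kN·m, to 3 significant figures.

T = A_s f_y = 9030 × 420 = 3792600 N = 3792.6 kN.
From C = T: a = T/(0.85 f'_c b) = 3792600/(0.85 × 49.5 × 500) = 180.28 mm.
M_n = T(d − a/2) = 3792.6 kN × (930 − 90.14) mm = 3185.25 kN·m.

M_n ≈ 3190 kN·m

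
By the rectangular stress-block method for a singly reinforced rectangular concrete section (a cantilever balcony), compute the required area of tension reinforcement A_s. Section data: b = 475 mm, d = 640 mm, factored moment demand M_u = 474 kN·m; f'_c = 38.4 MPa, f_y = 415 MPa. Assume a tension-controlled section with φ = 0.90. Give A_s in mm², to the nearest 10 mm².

M_n = M_u/φ = 474/0.90 = 526.667 kN·m.
With M_n = 0.85 f'_c a b (d − a/2), solve the quadratic for a:
a = d − √(d² − 2M_n/(0.85 f'_c b)) = 640 − √(640² − 2 × 526.667×10⁶/(0.85 × 38.4 × 475)) = 55.48 mm.
A_s = 0.85 f'_c a b / f_y = 0.85 × 38.4 × 55.48 × 475 / 415 = 2072.7 mm².

A_s ≈ 2070 mm²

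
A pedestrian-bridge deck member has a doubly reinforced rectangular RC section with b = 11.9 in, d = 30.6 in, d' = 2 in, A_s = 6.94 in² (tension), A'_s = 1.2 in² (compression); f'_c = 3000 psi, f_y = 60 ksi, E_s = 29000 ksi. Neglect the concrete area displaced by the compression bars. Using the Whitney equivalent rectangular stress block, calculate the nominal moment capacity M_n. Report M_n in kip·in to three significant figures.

M_n ≈ 10600 kip·in

Assume both steels yield.
a = (A_s − A'_s) f_y/(0.85 f'_c b) = (6.94 − 1.2) × 60/(0.85 × 3 × 11.9) = 11.349 in.
c = a/β₁ = 11.349/0.85 = 13.352 in; ε'_s = 0.003(c − d')/c = 0.0026 ≥ ε_y = 0.0021, so the compression steel yields.
M_n = (A_s − A'_s) f_y (d − a/2) + A'_s f_y (d − d') = 344.4 × (30.6 − 5.6745) + 72 × (30.6 − 2) = 8584.3 + 2059.2 = 10643.5 kip·in.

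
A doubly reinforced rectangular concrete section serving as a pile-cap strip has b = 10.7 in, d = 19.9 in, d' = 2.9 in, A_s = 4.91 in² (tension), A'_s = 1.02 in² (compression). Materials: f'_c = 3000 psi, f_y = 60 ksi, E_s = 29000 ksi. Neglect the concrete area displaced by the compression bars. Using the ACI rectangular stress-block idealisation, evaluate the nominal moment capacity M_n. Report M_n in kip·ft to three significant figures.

Assume both steels yield.
a = (A_s − A'_s) f_y/(0.85 f'_c b) = (4.91 − 1.02) × 60/(0.85 × 3 × 10.7) = 8.554 in.
c = a/β₁ = 8.554/0.85 = 10.064 in; ε'_s = 0.003(c − d')/c = 0.0021 ≥ ε_y = 0.0021, so the compression steel yields.
M_n = (A_s − A'_s) f_y (d − a/2) + A'_s f_y (d − d') = 233.4 × (19.9 − 4.277) + 61.2 × (19.9 − 2.9) = 3646.4 + 1040.4 = 4686.8 kip·in = 4686.8/12 = 390.57 kip·ft.

M_n ≈ 391 kip·ft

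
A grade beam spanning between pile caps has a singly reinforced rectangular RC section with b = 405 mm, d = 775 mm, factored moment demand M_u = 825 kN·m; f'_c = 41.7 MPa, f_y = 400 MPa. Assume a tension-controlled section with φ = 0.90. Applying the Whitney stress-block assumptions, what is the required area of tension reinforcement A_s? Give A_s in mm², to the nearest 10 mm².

A_s ≈ 3130 mm²

M_n = M_u/φ = 825/0.90 = 916.667 kN·m.
With M_n = 0.85 f'_c a b (d − a/2), solve the quadratic for a:
a = d − √(d² − 2M_n/(0.85 f'_c b)) = 775 − √(775² − 2 × 916.667×10⁶/(0.85 × 41.7 × 405)) = 87.31 mm.
A_s = 0.85 f'_c a b / f_y = 0.85 × 41.7 × 87.31 × 405 / 400 = 3133.4 mm².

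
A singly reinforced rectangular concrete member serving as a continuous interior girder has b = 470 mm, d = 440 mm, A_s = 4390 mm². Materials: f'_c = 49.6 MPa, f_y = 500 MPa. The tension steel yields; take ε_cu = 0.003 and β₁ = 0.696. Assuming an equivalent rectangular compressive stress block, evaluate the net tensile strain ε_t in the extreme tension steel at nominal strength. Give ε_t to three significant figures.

a = A_s f_y/(0.85 f'_c b) = 110.77 mm.
β₁ = 0.696, so c = a/β₁ = 110.77/0.696 = 159.15 mm.
From the linear strain diagram with ε_cu = 0.003: ε_t = 0.003 (d − c)/c = 0.003 × (440 − 159.15)/159.15 = 0.00529.
Since ε_t ≥ 0.005, the section is tension-controlled.

ε_t ≈ 0.00529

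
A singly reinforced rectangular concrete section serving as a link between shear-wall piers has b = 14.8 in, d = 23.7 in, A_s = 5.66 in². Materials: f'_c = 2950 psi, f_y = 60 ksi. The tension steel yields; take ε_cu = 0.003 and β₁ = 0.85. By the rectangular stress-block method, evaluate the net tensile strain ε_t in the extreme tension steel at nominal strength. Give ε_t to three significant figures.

a = A_s f_y/(0.85 f'_c b) = 9.151 in.
β₁ = 0.85, so c = a/β₁ = 9.151/0.85 = 10.766 in.
From the linear strain diagram with ε_cu = 0.003: ε_t = 0.003 (d − c)/c = 0.003 × (23.7 − 10.766)/10.766 = 0.00360.
ε_t < 0.004 — the section is over-reinforced for flexure under ACI limits.

ε_t ≈ 0.00360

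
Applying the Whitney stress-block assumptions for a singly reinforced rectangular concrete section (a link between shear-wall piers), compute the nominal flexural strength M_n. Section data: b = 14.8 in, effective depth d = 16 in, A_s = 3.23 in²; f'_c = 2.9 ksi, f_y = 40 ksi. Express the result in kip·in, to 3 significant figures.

T = A_s f_y = 3.23 × 40 = 129.2 kips.
a = T/(0.85 f'_c b) = 129.2/(0.85 × 2.9 × 14.8) = 3.541 in.
M_n = T(d − a/2) = 129.2 × (16 − 1.7705) = 1838.5 kip·in.

M_n ≈ 1840 kip·in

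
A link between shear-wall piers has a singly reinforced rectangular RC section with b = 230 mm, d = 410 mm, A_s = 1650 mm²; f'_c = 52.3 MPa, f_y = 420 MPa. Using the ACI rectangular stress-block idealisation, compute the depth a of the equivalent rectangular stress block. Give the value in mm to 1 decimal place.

T = A_s f_y = 1650 × 420 = 693000 N = 693 kN.
Setting C = 0.85 f'_c a b equal to T: a = 693000/(0.85 × 52.3 × 230) = 67.8 mm.

a ≈ 67.8 mm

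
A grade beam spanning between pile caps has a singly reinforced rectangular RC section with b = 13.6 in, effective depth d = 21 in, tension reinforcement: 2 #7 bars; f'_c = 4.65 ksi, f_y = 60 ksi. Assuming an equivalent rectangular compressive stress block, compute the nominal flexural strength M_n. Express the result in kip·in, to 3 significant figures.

M_n ≈ 1460 kip·in

A_s = 2 × 0.6 = 1.2 in².
T = A_s f_y = 1.2 × 60 = 72 kips.
a = T/(0.85 f'_c b) = 72/(0.85 × 4.65 × 13.6) = 1.339 in.
M_n = T(d − a/2) = 72 × (21 − 0.6695) = 1463.8 kip·in.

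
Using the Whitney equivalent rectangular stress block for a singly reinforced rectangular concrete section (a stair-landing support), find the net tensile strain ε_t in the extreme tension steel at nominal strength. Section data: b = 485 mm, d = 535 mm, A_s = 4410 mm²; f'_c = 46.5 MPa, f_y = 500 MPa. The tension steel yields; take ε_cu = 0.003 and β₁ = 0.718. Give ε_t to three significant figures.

a = A_s f_y/(0.85 f'_c b) = 115.03 mm.
β₁ = 0.718, so c = a/β₁ = 115.03/0.718 = 160.21 mm.
From the linear strain diagram with ε_cu = 0.003: ε_t = 0.003 (d − c)/c = 0.003 × (535 − 160.21)/160.21 = 0.00702.
Since ε_t ≥ 0.005, the section is tension-controlled.

ε_t ≈ 0.00702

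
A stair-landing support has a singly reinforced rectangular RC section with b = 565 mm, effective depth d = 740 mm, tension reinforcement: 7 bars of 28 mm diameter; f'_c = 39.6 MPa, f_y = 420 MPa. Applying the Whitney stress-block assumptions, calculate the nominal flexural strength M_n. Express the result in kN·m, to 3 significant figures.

M_n ≈ 1250 kN·m

A_s = 7 × 616 = 4312 mm².
T = A_s f_y = 4312 × 420 = 1811040 N = 1811.04 kN.
From C = T: a = T/(0.85 f'_c b) = 1811040/(0.85 × 39.6 × 565) = 95.23 mm.
M_n = T(d − a/2) = 1811.04 kN × (740 − 47.615) mm = 1253.94 kN·m.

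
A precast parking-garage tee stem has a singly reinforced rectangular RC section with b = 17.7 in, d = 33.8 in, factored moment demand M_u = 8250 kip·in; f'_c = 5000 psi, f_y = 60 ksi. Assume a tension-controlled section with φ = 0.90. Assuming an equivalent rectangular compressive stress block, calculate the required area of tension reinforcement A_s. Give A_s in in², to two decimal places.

M_n = M_u/φ = 8250/0.90 = 9166.67 kip·in.
From M_n = 0.85 f'_c a b (d − a/2):
a = d − √(d² − 2M_n/(0.85 f'_c b)) = 33.8 − √(33.8² − 2 × 9166.67/(0.85 × 5 × 17.7)) = 3.821 in.
A_s = 0.85 f'_c a b / f_y = 0.85 × 5 × 3.821 × 17.7 / 60 = 4.791 in².

A_s ≈ 4.79 in²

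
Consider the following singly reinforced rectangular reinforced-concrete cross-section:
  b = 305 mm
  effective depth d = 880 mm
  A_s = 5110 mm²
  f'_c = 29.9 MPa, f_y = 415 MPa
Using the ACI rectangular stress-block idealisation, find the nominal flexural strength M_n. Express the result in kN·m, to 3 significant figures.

T = A_s f_y = 5110 × 415 = 2120650 N = 2120.65 kN.
From C = T: a = T/(0.85 f'_c b) = 2120650/(0.85 × 29.9 × 305) = 273.58 mm.
M_n = T(d − a/2) = 2120.65 kN × (880 − 136.79) mm = 1576.09 kN·m.

M_n ≈ 1580 kN·m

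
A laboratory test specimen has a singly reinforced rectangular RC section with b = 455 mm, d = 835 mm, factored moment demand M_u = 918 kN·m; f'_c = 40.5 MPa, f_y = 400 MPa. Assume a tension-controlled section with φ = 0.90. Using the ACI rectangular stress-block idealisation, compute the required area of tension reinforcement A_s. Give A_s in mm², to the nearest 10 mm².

M_n = M_u/φ = 918/0.90 = 1020 kN·m.
With M_n = 0.85 f'_c a b (d − a/2), solve the quadratic for a:
a = d − √(d² − 2M_n/(0.85 f'_c b)) = 835 − √(835² − 2 × 1020×10⁶/(0.85 × 40.5 × 455)) = 82.02 mm.
A_s = 0.85 f'_c a b / f_y = 0.85 × 40.5 × 82.02 × 455 / 400 = 3211.8 mm².

A_s ≈ 3210 mm²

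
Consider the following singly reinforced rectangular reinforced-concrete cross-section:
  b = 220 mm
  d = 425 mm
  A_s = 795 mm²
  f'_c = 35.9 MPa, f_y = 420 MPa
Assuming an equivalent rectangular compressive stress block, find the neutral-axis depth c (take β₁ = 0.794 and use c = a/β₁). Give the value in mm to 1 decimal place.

T = A_s f_y = 795 × 420 = 333900 N = 333.9 kN.
Setting C = 0.85 f'_c a b equal to T: a = 333900/(0.85 × 35.9 × 220) = 49.737 mm.
With β₁ = 0.794, c = a/β₁ = 49.737/0.794 = 62.6 mm.

c ≈ 62.6 mm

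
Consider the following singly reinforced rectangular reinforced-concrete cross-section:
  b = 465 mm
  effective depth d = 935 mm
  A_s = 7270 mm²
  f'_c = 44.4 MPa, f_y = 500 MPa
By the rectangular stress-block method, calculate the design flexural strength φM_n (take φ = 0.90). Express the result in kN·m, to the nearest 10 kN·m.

φM_n ≈ 2720 kN·m

T = A_s f_y = 7270 × 500 = 3635000 N = 3635 kN.
From C = T: a = T/(0.85 f'_c b) = 3635000/(0.85 × 44.4 × 465) = 207.13 mm.
M_n = T(d − a/2) = 3635 kN × (935 − 103.565) mm = 3022.27 kN·m.
φM_n = 0.90 × 3022.27 = 2720.04 kN·m.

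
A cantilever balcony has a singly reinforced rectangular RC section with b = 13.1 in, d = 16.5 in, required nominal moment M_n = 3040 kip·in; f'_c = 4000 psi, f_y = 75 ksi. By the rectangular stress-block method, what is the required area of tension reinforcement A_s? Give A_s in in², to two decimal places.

A_s ≈ 2.88 in²

From M_n = 0.85 f'_c a b (d − a/2):
a = d − √(d² − 2M_n/(0.85 f'_c b)) = 16.5 − √(16.5² − 2 × 3040/(0.85 × 4 × 13.1)) = 4.849 in.
A_s = 0.85 f'_c a b / f_y = 0.85 × 4 × 4.849 × 13.1 / 75 = 2.880 in².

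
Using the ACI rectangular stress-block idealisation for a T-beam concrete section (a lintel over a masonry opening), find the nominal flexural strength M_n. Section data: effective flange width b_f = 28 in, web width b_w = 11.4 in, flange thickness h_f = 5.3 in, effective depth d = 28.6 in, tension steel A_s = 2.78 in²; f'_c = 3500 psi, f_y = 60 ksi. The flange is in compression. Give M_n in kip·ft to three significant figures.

Tension: T = A_s f_y = 2.78 × 60 = 166.8 kips.
Try a within the flange: a = T/(0.85 f'_c b_f) = 166.8/(0.85 × 3.5 × 28) = 2.002 in.
Since a = 2.002 ≤ h_f = 5.3 in, the stress block lies entirely in the flange; analyse as a rectangular beam of width b_f.
M_n = T(d − a/2) = 166.8 × (28.6 − 1.001) = 4603.5 kip·in.
M_n = 4603.5/12 = 383.63 kip·ft.

M_n ≈ 384 kip·ft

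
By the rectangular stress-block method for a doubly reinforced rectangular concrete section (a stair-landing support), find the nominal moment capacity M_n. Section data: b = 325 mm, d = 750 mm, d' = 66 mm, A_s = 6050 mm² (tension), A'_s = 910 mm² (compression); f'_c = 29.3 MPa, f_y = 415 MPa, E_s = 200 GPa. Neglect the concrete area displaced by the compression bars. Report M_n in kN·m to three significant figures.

Assume both tension and compression steel yield.
Net tension couple steel: A_s − A'_s = 5140 mm².
a = (A_s − A'_s) f_y / (0.85 f'_c b) = 2133100/(0.85 × 29.3 × 325) = 263.54 mm.
c = a/β₁ = 263.54/0.841 = 313.37 mm; ε'_s = 0.003(c − d')/c = 0.0024 ≥ f_y/E_s = 0.0021, so compression steel does yield.
M_n = (A_s − A'_s) f_y (d − a/2) + A'_s f_y (d − d') = [2133100 × (750 − 131.77) + 377650 × (750 − 66)] × 10⁻⁶ = 1318.75 + 258.31 = 1577.06 kN·m.

M_n ≈ 1580 kN·m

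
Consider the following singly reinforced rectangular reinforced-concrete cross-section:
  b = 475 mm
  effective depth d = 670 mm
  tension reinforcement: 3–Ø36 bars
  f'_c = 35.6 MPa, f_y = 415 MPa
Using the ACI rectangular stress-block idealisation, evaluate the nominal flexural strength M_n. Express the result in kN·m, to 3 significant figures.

M_n ≈ 793 kN·m

A_s = 3 × 1018 = 3054 mm².
T = A_s f_y = 3054 × 415 = 1267410 N = 1267.41 kN.
From C = T: a = T/(0.85 f'_c b) = 1267410/(0.85 × 35.6 × 475) = 88.18 mm.
M_n = T(d − a/2) = 1267.41 kN × (670 − 44.09) mm = 793.28 kN·m.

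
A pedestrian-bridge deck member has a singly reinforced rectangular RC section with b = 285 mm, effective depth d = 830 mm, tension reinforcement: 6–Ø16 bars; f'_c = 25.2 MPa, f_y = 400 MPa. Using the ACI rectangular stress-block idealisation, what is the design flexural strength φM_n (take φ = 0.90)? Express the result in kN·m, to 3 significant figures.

A_s = 6 × 201 = 1206 mm².
T = A_s f_y = 1206 × 400 = 482400 N = 482.4 kN.
From C = T: a = T/(0.85 f'_c b) = 482400/(0.85 × 25.2 × 285) = 79.02 mm.
M_n = T(d − a/2) = 482.4 kN × (830 − 39.51) mm = 381.33 kN·m.
φM_n = 0.90 × 381.33 = 343.20 kN·m.

φM_n ≈ 343 kN·m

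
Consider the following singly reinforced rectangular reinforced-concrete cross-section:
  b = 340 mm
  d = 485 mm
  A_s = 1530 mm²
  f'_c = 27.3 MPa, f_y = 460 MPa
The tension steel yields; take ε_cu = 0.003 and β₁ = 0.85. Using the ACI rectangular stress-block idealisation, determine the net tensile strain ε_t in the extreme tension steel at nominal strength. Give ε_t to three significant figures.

a = A_s f_y/(0.85 f'_c b) = 89.20 mm.
β₁ = 0.85, so c = a/β₁ = 89.20/0.85 = 104.94 mm.
From the linear strain diagram with ε_cu = 0.003: ε_t = 0.003 (d − c)/c = 0.003 × (485 − 104.94)/104.94 = 0.0109.
Since ε_t ≥ 0.005, the section is tension-controlled.

ε_t ≈ 0.0109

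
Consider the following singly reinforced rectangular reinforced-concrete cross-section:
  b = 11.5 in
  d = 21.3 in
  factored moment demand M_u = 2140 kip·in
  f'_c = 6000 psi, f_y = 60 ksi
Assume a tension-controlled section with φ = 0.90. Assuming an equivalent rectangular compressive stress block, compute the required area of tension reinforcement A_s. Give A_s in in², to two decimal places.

M_n = M_u/φ = 2140/0.90 = 2377.78 kip·in.
From M_n = 0.85 f'_c a b (d − a/2):
a = d − √(d² − 2M_n/(0.85 f'_c b)) = 21.3 − √(21.3² − 2 × 2377.78/(0.85 × 6 × 11.5)) = 1.997 in.
A_s = 0.85 f'_c a b / f_y = 0.85 × 6 × 1.997 × 11.5 / 60 = 1.952 in².

A_s ≈ 1.95 in²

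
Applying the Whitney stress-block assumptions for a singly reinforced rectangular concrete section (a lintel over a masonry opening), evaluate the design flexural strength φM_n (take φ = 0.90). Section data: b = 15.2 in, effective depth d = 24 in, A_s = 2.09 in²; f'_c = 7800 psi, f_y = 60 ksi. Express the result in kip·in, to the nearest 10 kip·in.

φM_n ≈ 2640 kip·in

T = A_s f_y = 2.09 × 60 = 125.4 kips.
a = T/(0.85 f'_c b) = 125.4/(0.85 × 7.8 × 15.2) = 1.244 in.
M_n = T(d − a/2) = 125.4 × (24 − 0.622) = 2931.6 kip·in.
φM_n = 0.90 × 2931.6 = 2638.4 kip·in.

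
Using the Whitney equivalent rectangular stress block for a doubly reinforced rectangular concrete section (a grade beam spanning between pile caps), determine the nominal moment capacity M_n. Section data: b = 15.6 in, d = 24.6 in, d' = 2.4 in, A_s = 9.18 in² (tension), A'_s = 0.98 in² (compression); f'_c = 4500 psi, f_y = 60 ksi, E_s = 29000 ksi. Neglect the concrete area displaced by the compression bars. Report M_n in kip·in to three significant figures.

M_n ≈ 11400 kip·in

Assume both steels yield.
a = (A_s − A'_s) f_y/(0.85 f'_c b) = (9.18 − 0.98) × 60/(0.85 × 4.5 × 15.6) = 8.245 in.
c = a/β₁ = 8.245/0.825 = 9.994 in; ε'_s = 0.003(c − d')/c = 0.0023 ≥ ε_y = 0.0021, so the compression steel yields.
M_n = (A_s − A'_s) f_y (d − a/2) + A'_s f_y (d − d') = 492 × (24.6 − 4.1225) + 58.8 × (24.6 − 2.4) = 10074.9 + 1305.4 = 11380.3 kip·in.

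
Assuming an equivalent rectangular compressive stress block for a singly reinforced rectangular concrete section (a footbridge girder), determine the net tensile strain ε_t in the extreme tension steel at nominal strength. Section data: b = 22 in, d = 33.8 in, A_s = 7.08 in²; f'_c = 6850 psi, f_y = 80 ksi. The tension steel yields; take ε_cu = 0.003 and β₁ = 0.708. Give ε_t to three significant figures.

ε_t ≈ 0.0132

a = A_s f_y/(0.85 f'_c b) = 4.422 in.
β₁ = 0.708, so c = a/β₁ = 4.422/0.708 = 6.246 in.
From the linear strain diagram with ε_cu = 0.003: ε_t = 0.003 (d − c)/c = 0.003 × (33.8 − 6.246)/6.246 = 0.0132.
Since ε_t ≥ 0.005, the section is tension-controlled.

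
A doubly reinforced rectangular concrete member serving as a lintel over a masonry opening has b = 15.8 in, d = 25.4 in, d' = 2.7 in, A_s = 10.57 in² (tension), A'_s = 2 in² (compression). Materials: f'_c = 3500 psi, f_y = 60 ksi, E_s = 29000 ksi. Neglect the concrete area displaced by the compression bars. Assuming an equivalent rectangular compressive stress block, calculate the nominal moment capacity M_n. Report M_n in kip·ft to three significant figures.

Assume both steels yield.
a = (A_s − A'_s) f_y/(0.85 f'_c b) = (10.57 − 2) × 60/(0.85 × 3.5 × 15.8) = 10.939 in.
c = a/β₁ = 10.939/0.85 = 12.869 in; ε'_s = 0.003(c − d')/c = 0.0024 ≥ ε_y = 0.0021, so the compression steel yields.
M_n = (A_s − A'_s) f_y (d − a/2) + A'_s f_y (d − d') = 514.2 × (25.4 − 5.4695) + 120 × (25.4 − 2.7) = 10248.3 + 2724.0 = 12972.3 kip·in = 12972.3/12 = 1081.03 kip·ft.

M_n ≈ 1080 kip·ft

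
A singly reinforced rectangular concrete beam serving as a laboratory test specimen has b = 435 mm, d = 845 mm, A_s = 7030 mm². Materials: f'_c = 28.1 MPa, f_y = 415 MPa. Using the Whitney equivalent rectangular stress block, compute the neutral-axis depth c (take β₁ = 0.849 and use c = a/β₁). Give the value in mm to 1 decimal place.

T = A_s f_y = 7030 × 415 = 2917450 N = 2917.45 kN.
Setting C = 0.85 f'_c a b equal to T: a = 2917450/(0.85 × 28.1 × 435) = 280.795 mm.
With β₁ = 0.849, c = a/β₁ = 280.795/0.849 = 330.7 mm.

c ≈ 330.7 mm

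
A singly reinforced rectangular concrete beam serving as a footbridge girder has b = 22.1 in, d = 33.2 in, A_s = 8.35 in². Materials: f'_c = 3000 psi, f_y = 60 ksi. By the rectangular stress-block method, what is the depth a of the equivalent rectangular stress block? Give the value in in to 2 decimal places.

T = A_s f_y = 8.35 × 60 = 501 kips.
a = T/(0.85 f'_c b) = 501/(0.85 × 3 × 22.1) = 8.89 in.

a ≈ 8.89 in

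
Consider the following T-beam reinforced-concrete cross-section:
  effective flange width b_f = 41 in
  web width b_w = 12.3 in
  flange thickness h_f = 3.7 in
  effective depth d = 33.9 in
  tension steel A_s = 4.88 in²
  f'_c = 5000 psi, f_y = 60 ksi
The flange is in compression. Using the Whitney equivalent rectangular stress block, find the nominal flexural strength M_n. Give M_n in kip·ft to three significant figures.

M_n ≈ 807 kip·ft

Tension: T = A_s f_y = 4.88 × 60 = 292.8 kips.
Try a within the flange: a = T/(0.85 f'_c b_f) = 292.8/(0.85 × 5 × 41) = 1.680 in.
Since a = 1.680 ≤ h_f = 3.7 in, the stress block lies entirely in the flange; analyse as a rectangular beam of width b_f.
M_n = T(d − a/2) = 292.8 × (33.9 − 0.84) = 9680.0 kip·in.
M_n = 9680.0/12 = 806.67 kip·ft.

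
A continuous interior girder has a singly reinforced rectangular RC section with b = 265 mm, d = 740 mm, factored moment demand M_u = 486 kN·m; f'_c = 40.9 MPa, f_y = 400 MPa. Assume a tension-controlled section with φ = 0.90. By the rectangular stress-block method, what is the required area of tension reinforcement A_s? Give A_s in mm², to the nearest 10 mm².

A_s ≈ 1930 mm²

M_n = M_u/φ = 486/0.90 = 540 kN·m.
With M_n = 0.85 f'_c a b (d − a/2), solve the quadratic for a:
a = d − √(d² − 2M_n/(0.85 f'_c b)) = 740 − √(740² − 2 × 540×10⁶/(0.85 × 40.9 × 265)) = 83.97 mm.
A_s = 0.85 f'_c a b / f_y = 0.85 × 40.9 × 83.97 × 265 / 400 = 1934.0 mm².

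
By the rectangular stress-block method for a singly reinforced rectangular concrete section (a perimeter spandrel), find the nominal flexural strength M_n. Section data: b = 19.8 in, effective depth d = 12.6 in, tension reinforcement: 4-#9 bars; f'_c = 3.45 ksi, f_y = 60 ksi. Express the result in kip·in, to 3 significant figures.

A_s = 4 × 1 = 4 in².
T = A_s f_y = 4 × 60 = 240 kips.
a = T/(0.85 f'_c b) = 240/(0.85 × 3.45 × 19.8) = 4.133 in.
M_n = T(d − a/2) = 240 × (12.6 − 2.0665) = 2528.0 kip·in.

M_n ≈ 2530 kip·in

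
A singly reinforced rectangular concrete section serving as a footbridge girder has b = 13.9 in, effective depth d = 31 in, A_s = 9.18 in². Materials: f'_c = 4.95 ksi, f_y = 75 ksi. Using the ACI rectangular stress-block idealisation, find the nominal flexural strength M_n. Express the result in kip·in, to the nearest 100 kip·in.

M_n ≈ 17300 kip·in

T = A_s f_y = 9.18 × 75 = 688.5 kips.
a = T/(0.85 f'_c b) = 688.5/(0.85 × 4.95 × 13.9) = 11.772 in.
M_n = T(d − a/2) = 688.5 × (31 − 5.886) = 17291.0 kip·in.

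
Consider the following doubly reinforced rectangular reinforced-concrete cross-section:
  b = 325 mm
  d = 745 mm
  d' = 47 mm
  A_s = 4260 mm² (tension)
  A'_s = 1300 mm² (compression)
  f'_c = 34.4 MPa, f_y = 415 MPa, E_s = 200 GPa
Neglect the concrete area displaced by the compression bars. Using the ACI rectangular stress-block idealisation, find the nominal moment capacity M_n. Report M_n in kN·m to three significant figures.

M_n ≈ 1210 kN·m

Assume both tension and compression steel yield.
Net tension couple steel: A_s − A'_s = 2960 mm².
a = (A_s − A'_s) f_y / (0.85 f'_c b) = 1228400/(0.85 × 34.4 × 325) = 129.26 mm.
c = a/β₁ = 129.26/0.804 = 160.77 mm; ε'_s = 0.003(c − d')/c = 0.0021 ≥ f_y/E_s = 0.0021, so compression steel does yield.
M_n = (A_s − A'_s) f_y (d − a/2) + A'_s f_y (d − d') = [1228400 × (745 − 64.63) + 539500 × (745 − 47)] × 10⁻⁶ = 835.77 + 376.57 = 1212.34 kN·m.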